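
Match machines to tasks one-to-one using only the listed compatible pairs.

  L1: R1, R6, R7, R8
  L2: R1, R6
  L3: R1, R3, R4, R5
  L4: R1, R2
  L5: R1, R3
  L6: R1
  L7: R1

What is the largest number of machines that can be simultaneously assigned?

6

Unit-capacity flow: source→left, listed edges, right→sink; max matching = max flow.
Augmenting path L1→R1 (+1); matched 1.
Augmenting path L2→R6 (+1); matched 2.
Augmenting path L3→R3 (+1); matched 3.
Augmenting path L4→R2 (+1); matched 4.
Augmenting path L5→R1→L1→R7 (+1); matched 5.
Augmenting path L6→R1→L5→R3→L3→R4 (+1); matched 6.
No augmenting path remains; maximum matching = 6.
König certificate: {L1, L2, L3, L4, L5, R1} is a vertex cover of size 6 (every listed pair touches it), so no matching can be larger.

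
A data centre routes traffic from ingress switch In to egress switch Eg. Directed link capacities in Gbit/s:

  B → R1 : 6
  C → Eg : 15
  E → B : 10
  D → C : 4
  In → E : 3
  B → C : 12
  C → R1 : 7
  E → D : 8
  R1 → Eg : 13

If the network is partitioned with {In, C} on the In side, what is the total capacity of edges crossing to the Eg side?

Edges leaving {In, C}: In→E (3), C→R1 (7), C→Eg (15).
Cut capacity = 3 + 7 + 15 = 25.

25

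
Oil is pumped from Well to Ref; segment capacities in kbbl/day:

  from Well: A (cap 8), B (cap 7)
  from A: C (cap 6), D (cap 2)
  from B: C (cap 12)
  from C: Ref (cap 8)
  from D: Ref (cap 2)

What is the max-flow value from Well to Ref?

Augment Well→A→C→Ref: bottleneck 6, flow now 6.
Augment Well→A→D→Ref: bottleneck 2, flow now 8.
Augment Well→B→C→Ref: bottleneck 2, flow now 10.
No augmenting path remains; maximum flow = 10.
In the residual graph, reachable from Well: {Well, A, B, C}.
Min-cut edges: A→D (2), C→Ref (8); capacity 2 + 8 = 10.
This cut is saturated, so no flow can exceed 10.

10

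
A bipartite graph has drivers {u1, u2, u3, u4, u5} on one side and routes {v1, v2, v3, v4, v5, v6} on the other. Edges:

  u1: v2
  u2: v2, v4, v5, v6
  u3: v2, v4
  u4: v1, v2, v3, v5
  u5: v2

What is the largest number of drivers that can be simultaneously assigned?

4

Unit-capacity flow: source→left, listed edges, right→sink; max matching = max flow.
Augmenting path u1→v2 (+1); matched 1.
Augmenting path u2→v4 (+1); matched 2.
Augmenting path u4→v1 (+1); matched 3.
Augmenting path u3→v4→u2→v5 (+1); matched 4.
No augmenting path remains; maximum matching = 4.
König certificate: {u2, u3, u4, v2} is a vertex cover of size 4 (every listed pair touches it), so no matching can be larger.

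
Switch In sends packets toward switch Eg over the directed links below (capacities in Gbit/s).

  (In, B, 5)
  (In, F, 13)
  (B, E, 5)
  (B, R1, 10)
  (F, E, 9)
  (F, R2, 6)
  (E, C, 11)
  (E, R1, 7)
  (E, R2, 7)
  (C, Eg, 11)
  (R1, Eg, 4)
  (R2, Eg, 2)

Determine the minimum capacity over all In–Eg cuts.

16

Augment In→B→R1→Eg: bottleneck 4, flow now 4.
Augment In→F→R2→Eg: bottleneck 2, flow now 6.
Augment In→B→E→C→Eg: bottleneck 1, flow now 7.
Augment In→F→E→C→Eg: bottleneck 9, flow now 16.
No augmenting path remains; maximum flow = 16.
By max-flow min-cut, the minimum cut capacity equals the max flow.
In the residual graph, reachable from In: {In, F, R2}.
Min-cut edges: In→B (5), F→E (9), R2→Eg (2); capacity 5 + 9 + 2 = 16.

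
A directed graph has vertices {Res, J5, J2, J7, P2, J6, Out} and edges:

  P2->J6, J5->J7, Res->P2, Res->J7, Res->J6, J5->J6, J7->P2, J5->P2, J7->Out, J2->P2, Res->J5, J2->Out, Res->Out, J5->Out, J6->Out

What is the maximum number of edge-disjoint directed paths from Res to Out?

4

Assign every edge capacity 1; by Menger, the answer equals the max flow.
Path Res→Out (+1); total 1.
Path Res→J5→Out (+1); total 2.
Path Res→J7→Out (+1); total 3.
Path Res→J6→Out (+1); total 4.
No residual Res→Out path; max flow = 4.
Certifying cut of size 4: {J6→Out, Res→J5, Res→J7, Res→Out}.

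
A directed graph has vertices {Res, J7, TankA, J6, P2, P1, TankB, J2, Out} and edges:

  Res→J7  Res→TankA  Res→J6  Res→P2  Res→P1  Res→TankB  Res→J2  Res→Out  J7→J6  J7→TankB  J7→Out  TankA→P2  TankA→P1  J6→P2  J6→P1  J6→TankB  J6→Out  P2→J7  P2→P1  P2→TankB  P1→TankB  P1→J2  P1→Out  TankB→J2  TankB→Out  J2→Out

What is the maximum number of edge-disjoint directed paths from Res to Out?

Assign every edge capacity 1; by Menger, the answer equals the max flow.
Path Res→Out (+1); total 1.
Path Res→J7→Out (+1); total 2.
Path Res→J6→Out (+1); total 3.
Path Res→P1→Out (+1); total 4.
Path Res→TankB→Out (+1); total 5.
Path Res→J2→Out (+1); total 6.
No residual Res→Out path; max flow = 6.
Certifying cut of size 6: {J2→Out, J6→Out, J7→Out, P1→Out, Res→Out, TankB→Out}.

6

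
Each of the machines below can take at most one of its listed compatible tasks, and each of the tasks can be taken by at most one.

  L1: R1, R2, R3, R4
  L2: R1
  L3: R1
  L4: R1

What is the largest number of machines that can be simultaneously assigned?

2

Unit-capacity flow: source→left, listed edges, right→sink; max matching = max flow.
Augmenting path L1→R1 (+1); matched 1.
Augmenting path L2→R1→L1→R2 (+1); matched 2.
No augmenting path remains; maximum matching = 2.
König certificate: {L1, R1} is a vertex cover of size 2 (every listed pair touches it), so no matching can be larger.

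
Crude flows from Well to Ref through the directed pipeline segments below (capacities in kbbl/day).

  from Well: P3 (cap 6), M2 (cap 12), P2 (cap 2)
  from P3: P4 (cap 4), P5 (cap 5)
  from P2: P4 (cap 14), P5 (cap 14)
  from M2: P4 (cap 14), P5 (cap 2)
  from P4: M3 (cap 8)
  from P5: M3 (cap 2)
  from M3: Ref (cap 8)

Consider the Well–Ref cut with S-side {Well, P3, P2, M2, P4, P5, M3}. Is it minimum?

Yes — it is a minimum cut (capacity 8).

Given cut capacity: 8 = 8.
Augment Well→P3→P4→M3→Ref: bottleneck 4, flow now 4.
Augment Well→P3→P5→M3→Ref: bottleneck 2, flow now 6.
Augment Well→P2→P4→M3→Ref: bottleneck 2, flow now 8.
No augmenting path remains; maximum flow = 8.
Cut capacity 8 equals the max flow, so it is a minimum cut.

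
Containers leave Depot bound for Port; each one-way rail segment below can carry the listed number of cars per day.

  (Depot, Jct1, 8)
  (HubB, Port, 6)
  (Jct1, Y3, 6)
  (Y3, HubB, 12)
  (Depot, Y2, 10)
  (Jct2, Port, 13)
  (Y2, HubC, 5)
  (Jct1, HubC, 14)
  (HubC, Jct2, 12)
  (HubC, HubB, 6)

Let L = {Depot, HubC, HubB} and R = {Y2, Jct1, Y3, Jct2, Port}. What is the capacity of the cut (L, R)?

Edges leaving {Depot, HubC, HubB}: Depot→Y2 (10), Depot→Jct1 (8), HubC→Jct2 (12), HubB→Port (6).
Cut capacity = 10 + 8 + 12 + 6 = 36.

36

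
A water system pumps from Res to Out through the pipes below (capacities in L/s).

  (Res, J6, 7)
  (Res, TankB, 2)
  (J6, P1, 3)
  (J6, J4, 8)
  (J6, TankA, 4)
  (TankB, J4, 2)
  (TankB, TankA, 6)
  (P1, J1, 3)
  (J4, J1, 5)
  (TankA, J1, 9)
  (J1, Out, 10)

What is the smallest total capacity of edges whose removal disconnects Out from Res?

Augment Res→J6→P1→J1→Out: bottleneck 3, flow now 3.
Augment Res→J6→J4→J1→Out: bottleneck 4, flow now 7.
Augment Res→TankB→J4→J1→Out: bottleneck 1, flow now 8.
Augment Res→TankB→TankA→J1→Out: bottleneck 1, flow now 9.
No augmenting path remains; maximum flow = 9.
By max-flow min-cut, the minimum cut capacity equals the max flow.
In the residual graph, reachable from Res: {Res}.
Min-cut edges: Res→J6 (7), Res→TankB (2); capacity 7 + 2 = 9.

9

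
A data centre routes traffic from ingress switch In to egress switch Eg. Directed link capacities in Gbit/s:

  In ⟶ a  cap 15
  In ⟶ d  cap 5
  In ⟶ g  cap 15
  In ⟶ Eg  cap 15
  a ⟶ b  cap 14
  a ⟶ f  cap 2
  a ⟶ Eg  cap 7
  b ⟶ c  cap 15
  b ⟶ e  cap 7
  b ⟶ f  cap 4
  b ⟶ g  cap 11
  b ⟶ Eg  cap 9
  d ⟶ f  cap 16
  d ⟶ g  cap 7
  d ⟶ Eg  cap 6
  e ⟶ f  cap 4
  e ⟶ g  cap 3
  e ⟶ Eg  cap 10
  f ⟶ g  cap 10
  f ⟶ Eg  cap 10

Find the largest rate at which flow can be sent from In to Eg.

Augment In→Eg: bottleneck 15, flow now 15.
Augment In→a→Eg: bottleneck 7, flow now 22.
Augment In→d→Eg: bottleneck 5, flow now 27.
Augment In→a→b→Eg: bottleneck 8, flow now 35.
No augmenting path remains; maximum flow = 35.
In the residual graph, reachable from In: {In, g}.
Min-cut edges: In→a (15), In→d (5), In→Eg (15); capacity 15 + 5 + 15 = 35.
This cut is saturated, so no flow can exceed 35.

35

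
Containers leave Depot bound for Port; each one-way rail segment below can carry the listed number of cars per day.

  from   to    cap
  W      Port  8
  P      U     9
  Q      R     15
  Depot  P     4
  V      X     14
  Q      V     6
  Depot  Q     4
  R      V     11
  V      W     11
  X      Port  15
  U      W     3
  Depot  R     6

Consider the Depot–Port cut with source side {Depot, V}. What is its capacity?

Edges leaving {Depot, V}: Depot→P (4), Depot→Q (4), Depot→R (6), V→W (11), V→X (14).
Cut capacity = 4 + 4 + 6 + 11 + 14 = 39.

39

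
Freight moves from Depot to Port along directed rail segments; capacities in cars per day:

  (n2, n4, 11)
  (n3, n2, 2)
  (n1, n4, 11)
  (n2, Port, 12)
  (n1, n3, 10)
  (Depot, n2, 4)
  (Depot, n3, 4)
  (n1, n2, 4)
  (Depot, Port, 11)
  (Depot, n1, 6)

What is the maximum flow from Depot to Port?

Augment Depot→Port: bottleneck 11, flow now 11.
Augment Depot→n2→Port: bottleneck 4, flow now 15.
Augment Depot→n1→n2→Port: bottleneck 4, flow now 19.
Augment Depot→n3→n2→Port: bottleneck 2, flow now 21.
No augmenting path remains; maximum flow = 21.
In the residual graph, reachable from Depot: {Depot, n1, n3, n4}.
Min-cut edges: Depot→n2 (4), Depot→Port (11), n1→n2 (4), n3→n2 (2); capacity 4 + 11 + 4 + 2 = 21.
This cut is saturated, so no flow can exceed 21.

21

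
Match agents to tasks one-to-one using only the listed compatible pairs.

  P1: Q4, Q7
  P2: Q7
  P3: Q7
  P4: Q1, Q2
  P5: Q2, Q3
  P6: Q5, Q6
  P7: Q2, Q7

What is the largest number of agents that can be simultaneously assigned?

Unit-capacity flow: source→left, listed edges, right→sink; max matching = max flow.
Augmenting path P1→Q4 (+1); matched 1.
Augmenting path P2→Q7 (+1); matched 2.
Augmenting path P4→Q1 (+1); matched 3.
Augmenting path P5→Q2 (+1); matched 4.
Augmenting path P6→Q5 (+1); matched 5.
Augmenting path P7→Q2→P5→Q3 (+1); matched 6.
No augmenting path remains; maximum matching = 6.
König certificate: {P1, P4, P5, P6, P7, Q7} is a vertex cover of size 6 (every listed pair touches it), so no matching can be larger.

6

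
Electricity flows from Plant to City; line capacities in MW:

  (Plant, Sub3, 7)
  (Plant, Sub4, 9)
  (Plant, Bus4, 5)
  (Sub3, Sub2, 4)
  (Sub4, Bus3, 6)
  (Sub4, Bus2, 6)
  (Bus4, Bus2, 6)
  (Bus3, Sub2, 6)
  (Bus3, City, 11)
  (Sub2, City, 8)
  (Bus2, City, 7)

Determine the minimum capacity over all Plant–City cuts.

17

Augment Plant→Sub3→Sub2→City: bottleneck 4, flow now 4.
Augment Plant→Sub4→Bus3→City: bottleneck 6, flow now 10.
Augment Plant→Sub4→Bus2→City: bottleneck 3, flow now 13.
Augment Plant→Bus4→Bus2→City: bottleneck 4, flow now 17.
No augmenting path remains; maximum flow = 17.
By max-flow min-cut, the minimum cut capacity equals the max flow.
In the residual graph, reachable from Plant: {Plant, Sub3, Sub4, Bus4, Bus2}.
Min-cut edges: Sub3→Sub2 (4), Sub4→Bus3 (6), Bus2→City (7); capacity 4 + 6 + 7 = 17.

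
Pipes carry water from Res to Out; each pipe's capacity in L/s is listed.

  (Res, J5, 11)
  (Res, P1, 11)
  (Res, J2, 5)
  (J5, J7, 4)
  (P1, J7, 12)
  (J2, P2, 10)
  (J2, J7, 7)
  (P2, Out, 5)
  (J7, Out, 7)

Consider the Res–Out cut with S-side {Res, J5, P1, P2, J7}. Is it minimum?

No — its capacity is 17, but the minimum cut has capacity 12.

Given cut capacity: 5 + 5 + 7 = 17.
Augment Res→J5→J7→Out: bottleneck 4, flow now 4.
Augment Res→P1→J7→Out: bottleneck 3, flow now 7.
Augment Res→J2→P2→Out: bottleneck 5, flow now 12.
No augmenting path remains; maximum flow = 12.
In the residual graph, reachable from Res: {Res, J5, P1, J7}.
Min-cut edges: Res→J2 (5), J7→Out (7); capacity 5 + 7 = 12.
Cut capacity 17 exceeds the max flow 12, so it is not minimum.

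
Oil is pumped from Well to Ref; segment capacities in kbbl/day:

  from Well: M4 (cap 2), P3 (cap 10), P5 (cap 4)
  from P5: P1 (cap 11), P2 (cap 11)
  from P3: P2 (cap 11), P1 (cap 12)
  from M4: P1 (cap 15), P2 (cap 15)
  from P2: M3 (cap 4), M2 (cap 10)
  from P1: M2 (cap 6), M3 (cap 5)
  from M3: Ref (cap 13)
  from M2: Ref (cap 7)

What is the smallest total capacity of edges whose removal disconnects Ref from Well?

16

Augment Well→P5→P2→M3→Ref: bottleneck 4, flow now 4.
Augment Well→P3→P2→M2→Ref: bottleneck 7, flow now 11.
Augment Well→P3→P1→M3→Ref: bottleneck 3, flow now 14.
Augment Well→M4→P1→M3→Ref: bottleneck 2, flow now 16.
No augmenting path remains; maximum flow = 16.
By max-flow min-cut, the minimum cut capacity equals the max flow.
In the residual graph, reachable from Well: {Well}.
Min-cut edges: Well→P5 (4), Well→P3 (10), Well→M4 (2); capacity 4 + 10 + 2 = 16.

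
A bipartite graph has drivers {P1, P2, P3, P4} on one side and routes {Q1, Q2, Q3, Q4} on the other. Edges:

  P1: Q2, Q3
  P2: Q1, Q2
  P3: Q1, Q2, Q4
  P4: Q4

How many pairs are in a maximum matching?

4

Unit-capacity flow: source→left, listed edges, right→sink; max matching = max flow.
Augmenting path P1→Q2 (+1); matched 1.
Augmenting path P2→Q1 (+1); matched 2.
Augmenting path P3→Q4 (+1); matched 3.
Augmenting path P4→Q4→P3→Q2→P1→Q3 (+1); matched 4.
No augmenting path remains; maximum matching = 4.
König certificate: {P1, P2, P3, P4} is a vertex cover of size 4 (every listed pair touches it), so no matching can be larger.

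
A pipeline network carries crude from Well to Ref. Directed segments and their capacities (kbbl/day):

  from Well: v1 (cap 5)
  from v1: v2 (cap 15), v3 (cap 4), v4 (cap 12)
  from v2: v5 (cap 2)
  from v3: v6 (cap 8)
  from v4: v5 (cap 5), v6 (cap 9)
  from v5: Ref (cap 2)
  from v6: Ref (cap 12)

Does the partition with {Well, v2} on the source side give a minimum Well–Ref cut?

Given cut capacity: 5 + 2 = 7.
Augment Well→v1→v2→v5→Ref: bottleneck 2, flow now 2.
Augment Well→v1→v3→v6→Ref: bottleneck 3, flow now 5.
No augmenting path remains; maximum flow = 5.
In the residual graph, reachable from Well: {Well}.
Min-cut edges: Well→v1 (5); capacity 5 = 5.
Cut capacity 7 exceeds the max flow 5, so it is not minimum.

No — its capacity is 7, but the minimum cut has capacity 5.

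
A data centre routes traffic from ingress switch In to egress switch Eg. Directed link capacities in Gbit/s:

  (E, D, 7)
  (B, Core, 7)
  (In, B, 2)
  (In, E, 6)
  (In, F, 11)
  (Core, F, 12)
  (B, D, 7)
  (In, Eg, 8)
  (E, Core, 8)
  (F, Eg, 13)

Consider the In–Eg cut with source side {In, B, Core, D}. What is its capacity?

Edges leaving {In, B, Core, D}: In→E (6), In→F (11), In→Eg (8), Core→F (12).
Cut capacity = 6 + 11 + 8 + 12 = 37.

37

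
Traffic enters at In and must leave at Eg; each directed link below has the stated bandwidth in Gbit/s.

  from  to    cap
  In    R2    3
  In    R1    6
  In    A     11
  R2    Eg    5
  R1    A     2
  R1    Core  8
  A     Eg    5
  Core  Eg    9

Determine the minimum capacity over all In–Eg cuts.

Augment In→R2→Eg: bottleneck 3, flow now 3.
Augment In→A→Eg: bottleneck 5, flow now 8.
Augment In→R1→Core→Eg: bottleneck 6, flow now 14.
No augmenting path remains; maximum flow = 14.
By max-flow min-cut, the minimum cut capacity equals the max flow.
In the residual graph, reachable from In: {In, A}.
Min-cut edges: In→R2 (3), In→R1 (6), A→Eg (5); capacity 3 + 6 + 5 = 14.

14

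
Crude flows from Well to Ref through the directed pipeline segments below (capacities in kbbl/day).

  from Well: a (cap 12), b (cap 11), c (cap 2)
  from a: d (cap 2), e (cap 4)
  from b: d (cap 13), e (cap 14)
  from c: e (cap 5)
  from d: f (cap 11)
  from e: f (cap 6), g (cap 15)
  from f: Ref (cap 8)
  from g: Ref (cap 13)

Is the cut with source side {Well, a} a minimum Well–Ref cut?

Given cut capacity: 11 + 2 + 2 + 4 = 19.
Augment Well→a→d→f→Ref: bottleneck 2, flow now 2.
Augment Well→a→e→f→Ref: bottleneck 4, flow now 6.
Augment Well→b→d→f→Ref: bottleneck 2, flow now 8.
Augment Well→b→e→g→Ref: bottleneck 9, flow now 17.
Augment Well→c→e→g→Ref: bottleneck 2, flow now 19.
No augmenting path remains; maximum flow = 19.
Cut capacity 19 equals the max flow, so it is a minimum cut.

Yes — it is a minimum cut (capacity 19).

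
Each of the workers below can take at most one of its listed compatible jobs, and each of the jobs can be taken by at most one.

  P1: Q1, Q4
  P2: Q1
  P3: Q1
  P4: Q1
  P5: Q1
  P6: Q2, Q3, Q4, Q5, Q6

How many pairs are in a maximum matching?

Unit-capacity flow: source→left, listed edges, right→sink; max matching = max flow.
Augmenting path P1→Q1 (+1); matched 1.
Augmenting path P6→Q2 (+1); matched 2.
Augmenting path P2→Q1→P1→Q4 (+1); matched 3.
No augmenting path remains; maximum matching = 3.
König certificate: {P1, P6, Q1} is a vertex cover of size 3 (every listed pair touches it), so no matching can be larger.

3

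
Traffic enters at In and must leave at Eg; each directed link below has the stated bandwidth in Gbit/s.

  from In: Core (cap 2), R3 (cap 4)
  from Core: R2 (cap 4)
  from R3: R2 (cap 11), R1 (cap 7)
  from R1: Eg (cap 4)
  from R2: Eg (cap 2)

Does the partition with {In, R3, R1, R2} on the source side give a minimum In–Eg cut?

Given cut capacity: 2 + 4 + 2 = 8.
Augment In→Core→R2→Eg: bottleneck 2, flow now 2.
Augment In→R3→R1→Eg: bottleneck 4, flow now 6.
No augmenting path remains; maximum flow = 6.
In the residual graph, reachable from In: {In}.
Min-cut edges: In→Core (2), In→R3 (4); capacity 2 + 4 = 6.
Cut capacity 8 exceeds the max flow 6, so it is not minimum.

No — its capacity is 8, but the minimum cut has capacity 6.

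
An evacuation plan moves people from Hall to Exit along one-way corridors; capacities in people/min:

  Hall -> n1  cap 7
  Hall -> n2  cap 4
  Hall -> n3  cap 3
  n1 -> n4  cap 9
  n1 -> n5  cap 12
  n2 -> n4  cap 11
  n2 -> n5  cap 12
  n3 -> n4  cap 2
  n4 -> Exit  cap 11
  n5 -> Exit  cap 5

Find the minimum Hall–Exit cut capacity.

13

Augment Hall→n1→n4→Exit: bottleneck 7, flow now 7.
Augment Hall→n2→n4→Exit: bottleneck 4, flow now 11.
Augment Hall→n3→n4→n1→n5→Exit: bottleneck 2, flow now 13. (uses reverse residual edge)
No augmenting path remains; maximum flow = 13.
By max-flow min-cut, the minimum cut capacity equals the max flow.
In the residual graph, reachable from Hall: {Hall, n3}.
Min-cut edges: Hall→n1 (7), Hall→n2 (4), n3→n4 (2); capacity 7 + 4 + 2 = 13.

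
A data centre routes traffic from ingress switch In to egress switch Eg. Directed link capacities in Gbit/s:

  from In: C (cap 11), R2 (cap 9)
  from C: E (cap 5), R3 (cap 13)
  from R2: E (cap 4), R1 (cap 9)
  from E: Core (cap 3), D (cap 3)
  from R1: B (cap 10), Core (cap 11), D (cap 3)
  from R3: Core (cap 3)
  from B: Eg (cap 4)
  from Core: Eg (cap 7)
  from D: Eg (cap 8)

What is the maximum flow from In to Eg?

Augment In→C→E→Core→Eg: bottleneck 3, flow now 3.
Augment In→C→E→D→Eg: bottleneck 2, flow now 5.
Augment In→C→R3→Core→Eg: bottleneck 3, flow now 8.
Augment In→R2→E→D→Eg: bottleneck 1, flow now 9.
Augment In→R2→R1→B→Eg: bottleneck 4, flow now 13.
Augment In→R2→R1→Core→Eg: bottleneck 1, flow now 14.
Augment In→R2→R1→D→Eg: bottleneck 3, flow now 17.
No augmenting path remains; maximum flow = 17.
In the residual graph, reachable from In: {In, C, R3}.
Min-cut edges: In→R2 (9), C→E (5), R3→Core (3); capacity 9 + 5 + 3 = 17.
This cut is saturated, so no flow can exceed 17.

17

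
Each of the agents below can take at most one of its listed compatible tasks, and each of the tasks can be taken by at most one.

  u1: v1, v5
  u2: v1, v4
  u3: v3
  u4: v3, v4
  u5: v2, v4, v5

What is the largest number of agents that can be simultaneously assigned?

Unit-capacity flow: source→left, listed edges, right→sink; max matching = max flow.
Augmenting path u1→v1 (+1); matched 1.
Augmenting path u2→v4 (+1); matched 2.
Augmenting path u3→v3 (+1); matched 3.
Augmenting path u5→v2 (+1); matched 4.
Augmenting path u4→v4→u2→v1→u1→v5 (+1); matched 5.
No augmenting path remains; maximum matching = 5.
König certificate: {u1, u2, u3, u4, u5} is a vertex cover of size 5 (every listed pair touches it), so no matching can be larger.

5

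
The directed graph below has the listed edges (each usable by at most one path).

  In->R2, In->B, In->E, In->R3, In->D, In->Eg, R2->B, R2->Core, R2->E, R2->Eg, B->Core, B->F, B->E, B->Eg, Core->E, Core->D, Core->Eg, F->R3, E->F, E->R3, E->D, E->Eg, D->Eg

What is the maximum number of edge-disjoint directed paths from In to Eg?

Assign every edge capacity 1; by Menger, the answer equals the max flow.
Path In→Eg (+1); total 1.
Path In→R2→Eg (+1); total 2.
Path In→B→Eg (+1); total 3.
Path In→E→Eg (+1); total 4.
Path In→D→Eg (+1); total 5.
No residual In→Eg path; max flow = 5.
Certifying cut of size 5: {In→B, In→D, In→E, In→Eg, In→R2}.

5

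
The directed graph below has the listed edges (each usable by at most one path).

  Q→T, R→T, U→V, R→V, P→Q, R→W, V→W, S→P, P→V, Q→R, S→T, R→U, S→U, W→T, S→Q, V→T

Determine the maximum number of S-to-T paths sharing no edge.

4

Assign every edge capacity 1; by Menger, the answer equals the max flow.
Path S→T (+1); total 1.
Path S→Q→T (+1); total 2.
Path S→P→V→T (+1); total 3.
Path S→U→V→W→T (+1); total 4.
No residual S→T path; max flow = 4.
Certifying cut of size 4: {S→P, S→Q, S→T, S→U}.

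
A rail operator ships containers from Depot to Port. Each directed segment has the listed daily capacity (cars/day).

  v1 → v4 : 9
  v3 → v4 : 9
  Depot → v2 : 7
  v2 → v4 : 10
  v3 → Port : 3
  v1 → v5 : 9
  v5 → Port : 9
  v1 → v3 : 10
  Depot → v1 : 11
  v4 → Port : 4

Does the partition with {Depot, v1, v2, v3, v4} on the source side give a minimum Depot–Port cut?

No — its capacity is 16, but the minimum cut has capacity 15.

Given cut capacity: 9 + 3 + 4 = 16.
Augment Depot→v1→v3→Port: bottleneck 3, flow now 3.
Augment Depot→v1→v4→Port: bottleneck 4, flow now 7.
Augment Depot→v1→v5→Port: bottleneck 4, flow now 11.
Augment Depot→v2→v4→v1→v5→Port: bottleneck 4, flow now 15. (uses reverse residual edge)
No augmenting path remains; maximum flow = 15.
In the residual graph, reachable from Depot: {Depot, v2, v4}.
Min-cut edges: Depot→v1 (11), v4→Port (4); capacity 11 + 4 = 15.
Cut capacity 16 exceeds the max flow 15, so it is not minimum.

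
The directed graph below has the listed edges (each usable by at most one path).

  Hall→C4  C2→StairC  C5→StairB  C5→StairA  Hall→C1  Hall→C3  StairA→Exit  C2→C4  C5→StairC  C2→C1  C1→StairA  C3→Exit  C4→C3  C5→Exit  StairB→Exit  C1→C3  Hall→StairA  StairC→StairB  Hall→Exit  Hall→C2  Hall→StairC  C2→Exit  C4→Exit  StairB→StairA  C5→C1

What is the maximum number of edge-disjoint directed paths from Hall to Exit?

Assign every edge capacity 1; by Menger, the answer equals the max flow.
Path Hall→Exit (+1); total 1.
Path Hall→C2→Exit (+1); total 2.
Path Hall→C3→Exit (+1); total 3.
Path Hall→C4→Exit (+1); total 4.
Path Hall→StairA→Exit (+1); total 5.
Path Hall→StairC→StairB→Exit (+1); total 6.
No residual Hall→Exit path; max flow = 6.
Certifying cut of size 6: {C3→Exit, Hall→C2, Hall→C4, Hall→Exit, Hall→StairC, StairA→Exit}.

6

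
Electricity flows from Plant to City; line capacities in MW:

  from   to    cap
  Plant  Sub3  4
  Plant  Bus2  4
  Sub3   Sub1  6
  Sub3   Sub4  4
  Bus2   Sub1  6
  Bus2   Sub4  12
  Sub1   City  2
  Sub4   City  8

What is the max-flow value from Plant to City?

Augment Plant→Sub3→Sub1→City: bottleneck 2, flow now 2.
Augment Plant→Sub3→Sub4→City: bottleneck 2, flow now 4.
Augment Plant→Bus2→Sub4→City: bottleneck 4, flow now 8.
No augmenting path remains; maximum flow = 8.
In the residual graph, reachable from Plant: {Plant}.
Min-cut edges: Plant→Sub3 (4), Plant→Bus2 (4); capacity 4 + 4 = 8.
This cut is saturated, so no flow can exceed 8.

8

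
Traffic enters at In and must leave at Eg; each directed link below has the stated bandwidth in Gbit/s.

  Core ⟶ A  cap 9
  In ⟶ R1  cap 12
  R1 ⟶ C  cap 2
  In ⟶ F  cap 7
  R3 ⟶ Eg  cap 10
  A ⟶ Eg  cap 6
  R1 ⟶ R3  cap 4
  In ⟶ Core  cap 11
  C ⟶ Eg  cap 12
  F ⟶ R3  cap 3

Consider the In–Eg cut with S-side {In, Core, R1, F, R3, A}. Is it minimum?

No — its capacity is 18, but the minimum cut has capacity 15.

Given cut capacity: 2 + 10 + 6 = 18.
Augment In→Core→A→Eg: bottleneck 6, flow now 6.
Augment In→R1→R3→Eg: bottleneck 4, flow now 10.
Augment In→R1→C→Eg: bottleneck 2, flow now 12.
Augment In→F→R3→Eg: bottleneck 3, flow now 15.
No augmenting path remains; maximum flow = 15.
In the residual graph, reachable from In: {In, Core, R1, F, A}.
Min-cut edges: R1→R3 (4), R1→C (2), F→R3 (3), A→Eg (6); capacity 4 + 2 + 3 + 6 = 15.
Cut capacity 18 exceeds the max flow 15, so it is not minimum.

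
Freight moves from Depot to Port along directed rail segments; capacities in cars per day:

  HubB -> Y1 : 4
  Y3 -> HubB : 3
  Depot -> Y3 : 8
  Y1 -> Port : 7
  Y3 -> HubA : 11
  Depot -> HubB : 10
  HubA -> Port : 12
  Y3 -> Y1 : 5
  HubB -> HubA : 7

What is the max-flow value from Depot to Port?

Augment Depot→HubB→HubA→Port: bottleneck 7, flow now 7.
Augment Depot→HubB→Y1→Port: bottleneck 3, flow now 10.
Augment Depot→Y3→HubA→Port: bottleneck 5, flow now 15.
Augment Depot→Y3→Y1→Port: bottleneck 3, flow now 18.
No augmenting path remains; maximum flow = 18.
In the residual graph, reachable from Depot: {Depot}.
Min-cut edges: Depot→HubB (10), Depot→Y3 (8); capacity 10 + 8 = 18.
This cut is saturated, so no flow can exceed 18.

18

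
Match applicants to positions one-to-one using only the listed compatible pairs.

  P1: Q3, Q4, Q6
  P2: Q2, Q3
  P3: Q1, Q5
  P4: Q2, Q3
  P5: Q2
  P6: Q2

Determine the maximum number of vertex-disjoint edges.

4

Unit-capacity flow: source→left, listed edges, right→sink; max matching = max flow.
Augmenting path P1→Q3 (+1); matched 1.
Augmenting path P2→Q2 (+1); matched 2.
Augmenting path P3→Q1 (+1); matched 3.
Augmenting path P4→Q3→P1→Q4 (+1); matched 4.
No augmenting path remains; maximum matching = 4.
König certificate: {P1, P3, Q2, Q3} is a vertex cover of size 4 (every listed pair touches it), so no matching can be larger.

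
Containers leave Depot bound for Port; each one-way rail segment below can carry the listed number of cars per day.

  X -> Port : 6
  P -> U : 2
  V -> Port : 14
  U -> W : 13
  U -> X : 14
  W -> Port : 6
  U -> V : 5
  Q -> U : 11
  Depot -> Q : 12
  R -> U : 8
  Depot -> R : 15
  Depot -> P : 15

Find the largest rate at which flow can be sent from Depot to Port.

Augment Depot→P→U→V→Port: bottleneck 2, flow now 2.
Augment Depot→Q→U→V→Port: bottleneck 3, flow now 5.
Augment Depot→Q→U→W→Port: bottleneck 6, flow now 11.
Augment Depot→Q→U→X→Port: bottleneck 2, flow now 13.
Augment Depot→R→U→X→Port: bottleneck 4, flow now 17.
No augmenting path remains; maximum flow = 17.
In the residual graph, reachable from Depot: {Depot, P, Q, R, U, W, X}.
Min-cut edges: U→V (5), W→Port (6), X→Port (6); capacity 5 + 6 + 6 = 17.
This cut is saturated, so no flow can exceed 17.

17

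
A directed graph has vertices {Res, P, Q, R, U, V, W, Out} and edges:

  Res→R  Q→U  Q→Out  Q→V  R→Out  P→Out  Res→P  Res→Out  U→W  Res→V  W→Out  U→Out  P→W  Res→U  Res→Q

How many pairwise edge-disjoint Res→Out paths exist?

5

Assign every edge capacity 1; by Menger, the answer equals the max flow.
Path Res→Out (+1); total 1.
Path Res→P→Out (+1); total 2.
Path Res→Q→Out (+1); total 3.
Path Res→R→Out (+1); total 4.
Path Res→U→Out (+1); total 5.
No residual Res→Out path; max flow = 5.
Certifying cut of size 5: {Res→Out, Res→P, Res→Q, Res→R, Res→U}.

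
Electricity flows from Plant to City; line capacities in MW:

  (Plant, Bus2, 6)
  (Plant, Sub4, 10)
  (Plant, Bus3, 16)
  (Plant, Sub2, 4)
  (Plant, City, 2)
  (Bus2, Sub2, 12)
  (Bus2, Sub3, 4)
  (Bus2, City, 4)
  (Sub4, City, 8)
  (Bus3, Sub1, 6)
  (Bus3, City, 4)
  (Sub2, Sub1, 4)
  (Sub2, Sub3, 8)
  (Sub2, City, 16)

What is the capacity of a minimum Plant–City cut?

Augment Plant→City: bottleneck 2, flow now 2.
Augment Plant→Bus2→City: bottleneck 4, flow now 6.
Augment Plant→Sub4→City: bottleneck 8, flow now 14.
Augment Plant→Bus3→City: bottleneck 4, flow now 18.
Augment Plant→Sub2→City: bottleneck 4, flow now 22.
Augment Plant→Bus2→Sub2→City: bottleneck 2, flow now 24.
No augmenting path remains; maximum flow = 24.
By max-flow min-cut, the minimum cut capacity equals the max flow.
In the residual graph, reachable from Plant: {Plant, Sub4, Bus3, Sub1}.
Min-cut edges: Plant→Bus2 (6), Plant→Sub2 (4), Plant→City (2), Sub4→City (8), Bus3→City (4); capacity 6 + 4 + 2 + 8 + 4 = 24.

24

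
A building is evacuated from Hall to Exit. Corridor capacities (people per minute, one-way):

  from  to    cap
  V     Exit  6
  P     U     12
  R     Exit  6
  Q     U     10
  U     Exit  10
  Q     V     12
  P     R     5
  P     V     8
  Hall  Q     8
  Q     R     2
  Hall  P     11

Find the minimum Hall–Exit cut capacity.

Augment Hall→P→R→Exit: bottleneck 5, flow now 5.
Augment Hall→P→U→Exit: bottleneck 6, flow now 11.
Augment Hall→Q→R→Exit: bottleneck 1, flow now 12.
Augment Hall→Q→U→Exit: bottleneck 4, flow now 16.
Augment Hall→Q→V→Exit: bottleneck 3, flow now 19.
No augmenting path remains; maximum flow = 19.
By max-flow min-cut, the minimum cut capacity equals the max flow.
In the residual graph, reachable from Hall: {Hall}.
Min-cut edges: Hall→P (11), Hall→Q (8); capacity 11 + 8 = 19.

19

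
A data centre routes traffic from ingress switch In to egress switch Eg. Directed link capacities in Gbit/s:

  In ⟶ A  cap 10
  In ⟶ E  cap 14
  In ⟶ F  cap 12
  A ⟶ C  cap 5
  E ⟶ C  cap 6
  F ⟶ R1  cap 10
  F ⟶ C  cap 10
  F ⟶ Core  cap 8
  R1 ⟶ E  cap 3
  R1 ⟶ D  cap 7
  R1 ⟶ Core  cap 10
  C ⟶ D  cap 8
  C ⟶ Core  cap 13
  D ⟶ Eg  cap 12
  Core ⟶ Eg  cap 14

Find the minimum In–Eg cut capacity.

23

Augment In→F→Core→Eg: bottleneck 8, flow now 8.
Augment In→A→C→D→Eg: bottleneck 5, flow now 13.
Augment In→E→C→D→Eg: bottleneck 3, flow now 16.
Augment In→E→C→Core→Eg: bottleneck 3, flow now 19.
Augment In→F→R1→D→Eg: bottleneck 4, flow now 23.
No augmenting path remains; maximum flow = 23.
By max-flow min-cut, the minimum cut capacity equals the max flow.
In the residual graph, reachable from In: {In, A, E}.
Min-cut edges: In→F (12), A→C (5), E→C (6); capacity 12 + 5 + 6 = 23.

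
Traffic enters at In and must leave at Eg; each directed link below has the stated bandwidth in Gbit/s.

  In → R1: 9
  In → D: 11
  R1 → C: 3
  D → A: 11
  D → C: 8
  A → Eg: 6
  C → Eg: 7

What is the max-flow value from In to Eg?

13

Augment In→R1→C→Eg: bottleneck 3, flow now 3.
Augment In→D→A→Eg: bottleneck 6, flow now 9.
Augment In→D→C→Eg: bottleneck 4, flow now 13.
No augmenting path remains; maximum flow = 13.
In the residual graph, reachable from In: {In, R1, D, A, C}.
Min-cut edges: A→Eg (6), C→Eg (7); capacity 6 + 7 = 13.
This cut is saturated, so no flow can exceed 13.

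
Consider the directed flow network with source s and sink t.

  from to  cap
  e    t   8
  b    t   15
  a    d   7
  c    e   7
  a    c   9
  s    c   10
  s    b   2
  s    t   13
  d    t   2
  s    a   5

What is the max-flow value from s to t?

Augment s→t: bottleneck 13, flow now 13.
Augment s→b→t: bottleneck 2, flow now 15.
Augment s→a→d→t: bottleneck 2, flow now 17.
Augment s→c→e→t: bottleneck 7, flow now 24.
No augmenting path remains; maximum flow = 24.
In the residual graph, reachable from s: {s, a, c, d}.
Min-cut edges: s→b (2), s→t (13), c→e (7), d→t (2); capacity 2 + 13 + 7 + 2 = 24.
This cut is saturated, so no flow can exceed 24.

24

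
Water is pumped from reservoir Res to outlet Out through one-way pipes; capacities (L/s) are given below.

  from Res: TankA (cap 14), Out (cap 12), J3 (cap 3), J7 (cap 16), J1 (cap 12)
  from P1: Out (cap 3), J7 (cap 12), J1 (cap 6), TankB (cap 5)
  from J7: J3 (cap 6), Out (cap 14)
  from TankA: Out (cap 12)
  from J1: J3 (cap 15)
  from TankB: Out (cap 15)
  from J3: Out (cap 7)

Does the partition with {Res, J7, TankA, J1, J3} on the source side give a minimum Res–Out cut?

Yes — it is a minimum cut (capacity 45).

Given cut capacity: 12 + 14 + 12 + 7 = 45.
Augment Res→Out: bottleneck 12, flow now 12.
Augment Res→J7→Out: bottleneck 14, flow now 26.
Augment Res→TankA→Out: bottleneck 12, flow now 38.
Augment Res→J3→Out: bottleneck 3, flow now 41.
Augment Res→J7→J3→Out: bottleneck 2, flow now 43.
Augment Res→J1→J3→Out: bottleneck 2, flow now 45.
No augmenting path remains; maximum flow = 45.
Cut capacity 45 equals the max flow, so it is a minimum cut.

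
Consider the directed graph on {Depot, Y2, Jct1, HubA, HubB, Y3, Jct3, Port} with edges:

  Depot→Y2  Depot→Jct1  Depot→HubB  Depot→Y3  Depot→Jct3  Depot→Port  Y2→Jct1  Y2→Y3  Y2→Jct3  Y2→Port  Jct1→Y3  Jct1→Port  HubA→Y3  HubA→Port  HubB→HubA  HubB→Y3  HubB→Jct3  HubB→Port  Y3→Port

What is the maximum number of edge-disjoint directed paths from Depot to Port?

Assign every edge capacity 1; by Menger, the answer equals the max flow.
Path Depot→Port (+1); total 1.
Path Depot→Y2→Port (+1); total 2.
Path Depot→Jct1→Port (+1); total 3.
Path Depot→HubB→Port (+1); total 4.
Path Depot→Y3→Port (+1); total 5.
No residual Depot→Port path; max flow = 5.
Certifying cut of size 5: {Depot→HubB, Depot→Jct1, Depot→Port, Depot→Y2, Depot→Y3}.

5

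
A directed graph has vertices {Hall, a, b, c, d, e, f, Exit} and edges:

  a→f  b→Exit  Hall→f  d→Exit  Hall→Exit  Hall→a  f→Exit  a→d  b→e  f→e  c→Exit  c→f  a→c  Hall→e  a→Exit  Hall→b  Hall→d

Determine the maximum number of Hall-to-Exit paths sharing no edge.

Assign every edge capacity 1; by Menger, the answer equals the max flow.
Path Hall→Exit (+1); total 1.
Path Hall→a→Exit (+1); total 2.
Path Hall→b→Exit (+1); total 3.
Path Hall→d→Exit (+1); total 4.
Path Hall→f→Exit (+1); total 5.
No residual Hall→Exit path; max flow = 5.
Certifying cut of size 5: {Hall→Exit, Hall→a, Hall→b, Hall→d, Hall→f}.

5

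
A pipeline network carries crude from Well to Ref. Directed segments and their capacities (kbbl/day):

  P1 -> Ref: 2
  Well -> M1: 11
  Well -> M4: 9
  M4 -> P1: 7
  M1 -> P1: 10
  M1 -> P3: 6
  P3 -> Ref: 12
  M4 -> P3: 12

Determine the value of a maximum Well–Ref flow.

Augment Well→M1→P3→Ref: bottleneck 6, flow now 6.
Augment Well→M1→P1→Ref: bottleneck 2, flow now 8.
Augment Well→M4→P3→Ref: bottleneck 6, flow now 14.
No augmenting path remains; maximum flow = 14.
In the residual graph, reachable from Well: {Well, M1, M4, P3, P1}.
Min-cut edges: P3→Ref (12), P1→Ref (2); capacity 12 + 2 = 14.
This cut is saturated, so no flow can exceed 14.

14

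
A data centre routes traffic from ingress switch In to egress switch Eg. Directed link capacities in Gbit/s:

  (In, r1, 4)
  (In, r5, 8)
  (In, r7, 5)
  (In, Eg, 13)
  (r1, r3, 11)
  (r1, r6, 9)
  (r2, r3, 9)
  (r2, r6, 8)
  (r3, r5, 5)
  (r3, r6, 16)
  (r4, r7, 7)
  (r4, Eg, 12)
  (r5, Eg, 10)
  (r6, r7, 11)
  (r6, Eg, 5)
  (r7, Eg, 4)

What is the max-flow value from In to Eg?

29

Augment In→Eg: bottleneck 13, flow now 13.
Augment In→r5→Eg: bottleneck 8, flow now 21.
Augment In→r7→Eg: bottleneck 4, flow now 25.
Augment In→r1→r6→Eg: bottleneck 4, flow now 29.
No augmenting path remains; maximum flow = 29.
In the residual graph, reachable from In: {In, r7}.
Min-cut edges: In→r1 (4), In→r5 (8), In→Eg (13), r7→Eg (4); capacity 4 + 8 + 13 + 4 = 29.
This cut is saturated, so no flow can exceed 29.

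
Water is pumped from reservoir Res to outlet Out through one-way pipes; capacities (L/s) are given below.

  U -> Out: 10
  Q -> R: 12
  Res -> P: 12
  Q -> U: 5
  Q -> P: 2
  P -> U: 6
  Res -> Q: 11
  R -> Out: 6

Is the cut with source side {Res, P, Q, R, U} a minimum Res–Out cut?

Yes — it is a minimum cut (capacity 16).

Given cut capacity: 6 + 10 = 16.
Augment Res→P→U→Out: bottleneck 6, flow now 6.
Augment Res→Q→R→Out: bottleneck 6, flow now 12.
Augment Res→Q→U→Out: bottleneck 4, flow now 16.
No augmenting path remains; maximum flow = 16.
Cut capacity 16 equals the max flow, so it is a minimum cut.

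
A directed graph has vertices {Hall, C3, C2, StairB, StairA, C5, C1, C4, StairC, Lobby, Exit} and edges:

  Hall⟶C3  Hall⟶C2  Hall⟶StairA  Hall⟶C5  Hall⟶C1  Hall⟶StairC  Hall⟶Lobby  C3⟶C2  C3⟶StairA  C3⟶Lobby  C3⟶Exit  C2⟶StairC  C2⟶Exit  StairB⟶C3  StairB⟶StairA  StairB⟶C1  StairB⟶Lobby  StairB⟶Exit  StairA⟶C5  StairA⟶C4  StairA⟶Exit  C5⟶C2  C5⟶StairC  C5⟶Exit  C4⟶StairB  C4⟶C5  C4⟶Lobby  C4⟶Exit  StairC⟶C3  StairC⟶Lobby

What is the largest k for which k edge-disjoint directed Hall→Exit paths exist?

Assign every edge capacity 1; by Menger, the answer equals the max flow.
Path Hall→C3→Exit (+1); total 1.
Path Hall→C2→Exit (+1); total 2.
Path Hall→StairA→Exit (+1); total 3.
Path Hall→C5→Exit (+1); total 4.
Path Hall→StairC→C3→StairA→C4→Exit (+1); total 5.
No residual Hall→Exit path; max flow = 5.
Certifying cut of size 5: {Hall→C2, Hall→C3, Hall→C5, Hall→StairA, Hall→StairC}.

5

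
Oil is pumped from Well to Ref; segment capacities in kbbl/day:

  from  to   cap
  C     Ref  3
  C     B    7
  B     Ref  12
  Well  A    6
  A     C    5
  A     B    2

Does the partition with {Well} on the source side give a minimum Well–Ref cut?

Given cut capacity: 6 = 6.
Augment Well→A→B→Ref: bottleneck 2, flow now 2.
Augment Well→A→C→Ref: bottleneck 3, flow now 5.
Augment Well→A→C→B→Ref: bottleneck 1, flow now 6.
No augmenting path remains; maximum flow = 6.
Cut capacity 6 equals the max flow, so it is a minimum cut.

Yes — it is a minimum cut (capacity 6).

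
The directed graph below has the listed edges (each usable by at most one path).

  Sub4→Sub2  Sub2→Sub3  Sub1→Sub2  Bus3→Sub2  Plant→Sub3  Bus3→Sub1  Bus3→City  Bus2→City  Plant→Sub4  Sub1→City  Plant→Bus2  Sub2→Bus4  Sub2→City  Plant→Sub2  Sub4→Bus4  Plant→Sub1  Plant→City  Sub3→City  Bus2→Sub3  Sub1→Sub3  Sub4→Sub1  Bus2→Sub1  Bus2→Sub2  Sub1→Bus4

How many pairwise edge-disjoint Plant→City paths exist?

5

Assign every edge capacity 1; by Menger, the answer equals the max flow.
Path Plant→City (+1); total 1.
Path Plant→Bus2→City (+1); total 2.
Path Plant→Sub1→City (+1); total 3.
Path Plant→Sub2→City (+1); total 4.
Path Plant→Sub3→City (+1); total 5.
No residual Plant→City path; max flow = 5.
Certifying cut of size 5: {Plant→Bus2, Plant→City, Sub1→City, Sub2→City, Sub3→City}.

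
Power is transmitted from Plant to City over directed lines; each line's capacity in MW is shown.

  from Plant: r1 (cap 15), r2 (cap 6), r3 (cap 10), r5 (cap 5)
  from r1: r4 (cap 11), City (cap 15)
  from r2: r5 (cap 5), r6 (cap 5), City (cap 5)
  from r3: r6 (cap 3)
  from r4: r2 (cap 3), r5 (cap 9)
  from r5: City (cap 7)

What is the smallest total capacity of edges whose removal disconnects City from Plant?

Augment Plant→r1→City: bottleneck 15, flow now 15.
Augment Plant→r2→City: bottleneck 5, flow now 20.
Augment Plant→r5→City: bottleneck 5, flow now 25.
Augment Plant→r2→r5→City: bottleneck 1, flow now 26.
No augmenting path remains; maximum flow = 26.
By max-flow min-cut, the minimum cut capacity equals the max flow.
In the residual graph, reachable from Plant: {Plant, r3, r6}.
Min-cut edges: Plant→r1 (15), Plant→r2 (6), Plant→r5 (5); capacity 15 + 6 + 5 = 26.

26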